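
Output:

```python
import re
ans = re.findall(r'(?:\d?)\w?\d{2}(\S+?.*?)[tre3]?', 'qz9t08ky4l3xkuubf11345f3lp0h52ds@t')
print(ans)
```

Lazy quantifiers expand one character at a time until the remainder of the pattern can match.
Because there's exactly one group, `findall` drops the full match and keeps group 1 from each hit.

['k', '3', 'f', 'd']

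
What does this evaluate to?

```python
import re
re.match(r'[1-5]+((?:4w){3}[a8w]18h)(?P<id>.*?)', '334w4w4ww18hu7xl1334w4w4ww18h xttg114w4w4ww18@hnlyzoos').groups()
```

('4w4w4ww18h', '')

The match spans [0:12] → '334w4w4ww18h'.
Captured: group 1 = '4w4w4ww18h', group 2 = ''.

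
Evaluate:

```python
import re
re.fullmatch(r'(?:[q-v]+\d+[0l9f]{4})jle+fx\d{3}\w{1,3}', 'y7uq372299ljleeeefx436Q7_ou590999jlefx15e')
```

None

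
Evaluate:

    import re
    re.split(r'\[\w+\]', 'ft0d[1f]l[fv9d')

['ft0d', 'l[fv9d']

Each match becomes a cut point; 2 segments remain.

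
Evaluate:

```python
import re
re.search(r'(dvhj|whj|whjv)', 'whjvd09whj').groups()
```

('whj',)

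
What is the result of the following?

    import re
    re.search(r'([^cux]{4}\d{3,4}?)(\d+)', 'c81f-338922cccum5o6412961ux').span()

The match spans [1:11] → '81f-338922'.

(1, 11)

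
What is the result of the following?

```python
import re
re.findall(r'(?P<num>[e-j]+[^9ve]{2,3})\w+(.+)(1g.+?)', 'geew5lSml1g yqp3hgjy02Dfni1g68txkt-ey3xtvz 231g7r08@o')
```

A non-greedy quantifier consumes as few characters as it can — just enough that the remainder of the pattern still matches from where it stops; whatever follows it matches normally.
`findall` packs the 3 group values into a tuple for every match.

[('geew5l', ' yqp3hgjy02Dfni1g68txkt-ey3xtvz 23', '1g7')]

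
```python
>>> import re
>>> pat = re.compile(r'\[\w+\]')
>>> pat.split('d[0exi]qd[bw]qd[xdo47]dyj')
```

Splitting on the pattern gives 4 pieces.

['d', 'qd', 'qd', 'dyj']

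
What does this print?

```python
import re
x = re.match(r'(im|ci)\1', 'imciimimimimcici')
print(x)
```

`re.match` only tries the pattern at the start of the string.
Here position 0 doesn't satisfy it, so the call returns None.

None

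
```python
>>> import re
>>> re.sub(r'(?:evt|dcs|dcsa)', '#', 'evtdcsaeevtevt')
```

Branches in `(...|...)` are attempted left-to-right; the first branch that allows the whole pattern to succeed is taken.
Each match is replaced by '#'.

'##ae##'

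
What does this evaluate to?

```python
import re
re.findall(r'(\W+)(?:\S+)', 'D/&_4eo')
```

['/&']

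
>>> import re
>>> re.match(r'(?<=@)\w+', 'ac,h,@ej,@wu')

`re.match` won't scan ahead — the pattern has to work from the very first character.
Here the pattern fails at index 0, so the call returns None.

None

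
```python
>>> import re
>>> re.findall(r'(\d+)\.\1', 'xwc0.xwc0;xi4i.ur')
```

A backreference is literal: `\1` must see the identical characters the first group matched.
With a single group, `findall` returns only what that group captured — 0 items.
Nothing in the string satisfies the pattern, so the list is empty.

[]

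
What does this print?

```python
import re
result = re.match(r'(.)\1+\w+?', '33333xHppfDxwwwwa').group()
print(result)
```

33333x

A backreference is literal: `\1` must see the identical characters the first group matched.
With `match`, the pattern is implicitly anchored at the beginning.
The match spans [0:6] → '33333x'.
Captured: group 1 = '3'.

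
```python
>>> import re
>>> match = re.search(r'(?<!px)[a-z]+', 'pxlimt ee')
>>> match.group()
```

'pxlimt'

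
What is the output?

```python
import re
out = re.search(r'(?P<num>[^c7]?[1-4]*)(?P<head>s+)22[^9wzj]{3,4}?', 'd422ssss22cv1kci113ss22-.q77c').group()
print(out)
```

d422ssss22cv1

The pattern matches optionally any character except [c7], then zero or more of a character in [1-4] (captured as 'num'); then one or more of a literal 's' (captured as 'head'); then the literal '22', then 3 to 4 of any character except [9wzj] (lazy).
A `+?`/`*?`/`{m,n}?` starts at its minimum and grows only as far as needed for what follows to match.
`re.search` scans for the first position where the pattern succeeds.
The match spans [0:13] → 'd422ssss22cv1'.
Captured: group 1 = 'd422', group 2 = 'ssss'.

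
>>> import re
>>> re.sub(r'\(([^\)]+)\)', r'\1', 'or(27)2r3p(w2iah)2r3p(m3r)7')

'or272r3pw2iah2r3pm3r7'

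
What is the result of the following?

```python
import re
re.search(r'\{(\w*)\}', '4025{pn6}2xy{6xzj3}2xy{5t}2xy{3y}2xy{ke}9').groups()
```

`search` walks the string left to right and returns the first match it finds.
The match spans [4:9] → '{pn6}'.
Captured: group 1 = 'pn6'.

('pn6',)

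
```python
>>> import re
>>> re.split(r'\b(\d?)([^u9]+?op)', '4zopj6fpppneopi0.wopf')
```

With the lazy modifier that quantifier settles for the fewest repetitions that let the rest of the pattern succeed (the atoms after it are unaffected and can still be greedy).
The group in the pattern means `split` returns the separators' captures alongside the pieces.

['', '4', 'zop', 'j6fpppneopi0', '', '.wop', 'f']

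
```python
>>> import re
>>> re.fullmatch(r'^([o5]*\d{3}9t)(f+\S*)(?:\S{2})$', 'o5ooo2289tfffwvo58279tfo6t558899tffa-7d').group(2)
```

The match spans [0:39] → 'o5ooo2289tfffwvo58279tfo6t558899tffa-7d'.
Captured: group 1 = 'o5ooo2289t', group 2 = 'fffwvo58279tfo6t558899tffa-'.

'fffwvo58279tfo6t558899tffa-'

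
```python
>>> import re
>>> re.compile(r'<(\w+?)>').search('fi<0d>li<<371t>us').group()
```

'<0d>'

Unlike `match`, `search` isn't anchored — it looks for the pattern anywhere in the string.
The match spans [2:6] → '<0d>'.
Captured: group 1 = '0d'.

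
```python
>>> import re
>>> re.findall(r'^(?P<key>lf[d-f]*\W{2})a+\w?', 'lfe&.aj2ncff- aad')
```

The pattern matches anchored at the start of the string; then the literal 'lf', then zero or more of a character in [d-f], then exactly 2 of a non-word character (captured as 'key'); then one or more of a literal 'a', then optionally a word character.
Scanning left to right: at [0:7] match 'lfe&.aj', group 1 = 'lfe&.'.
One capturing group, so `findall` returns just the captured substring from the one match — 1 in all.

['lfe&.']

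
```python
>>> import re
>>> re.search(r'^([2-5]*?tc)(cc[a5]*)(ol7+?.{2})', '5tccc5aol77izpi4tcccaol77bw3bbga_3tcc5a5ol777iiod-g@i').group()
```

'5tccc5aol77i'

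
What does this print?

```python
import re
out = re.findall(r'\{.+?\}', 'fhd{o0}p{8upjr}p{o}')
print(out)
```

['{o0}', '{8upjr}', '{o}']

Because the quantifier is non-greedy, it stops expanding at the earliest point where the rest of the pattern can succeed.
`findall` yields the raw match text (3 of them) because the pattern has no groups.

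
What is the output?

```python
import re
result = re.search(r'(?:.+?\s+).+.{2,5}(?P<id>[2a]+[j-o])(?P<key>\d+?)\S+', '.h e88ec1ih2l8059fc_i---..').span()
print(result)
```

(0, 26)

The pattern matches one or more of any character (lazy), then one or more of whitespace (non-capturing group); then one or more of any character, then 2 to 5 of any character; then one or more of one of [2a], then a character in [j-o] (captured as 'id'); then one or more of a digit (lazy) (captured as 'key'); then one or more of a non-whitespace character.
The match spans [0:26] → '.h e88ec1ih2l8059fc_i---..'.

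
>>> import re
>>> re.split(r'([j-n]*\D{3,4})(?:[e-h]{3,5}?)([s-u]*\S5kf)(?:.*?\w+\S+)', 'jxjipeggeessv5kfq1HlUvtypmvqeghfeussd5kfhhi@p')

Pattern: zero or more of a character in [j-n], then 3 to 4 of a non-digit (captured); then 3 to 5 of a character in [e-h] (lazy) (non-capturing group); then zero or more of a character in [s-u], then a non-whitespace character, then the literal '5kf' (captured); then zero or more of any character (lazy), then one or more of a word character, then one or more of a non-whitespace character (non-capturing group).
Matches to split on: at [0:45] → 'jxjipeggeessv5kfq1HlUvtypmvqeghfeussd5kfhhi@p'.
Because the pattern has a capturing group, `split` also inserts each captured text between the pieces.

['', 'jxjip', 'ssv5kf', '']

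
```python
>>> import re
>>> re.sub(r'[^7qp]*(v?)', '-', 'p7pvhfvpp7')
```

'-p-7-p--p-p-7-'

This matches zero or more of any character except [7qp]; then optionally a literal 'v' (captured).
Matches: at [0:0] → ''; at [1:1] → ''; at [2:2] → ''; at [3:7] → 'vhfv'; at [7:7] → ''; ….
Each match is replaced by '-'.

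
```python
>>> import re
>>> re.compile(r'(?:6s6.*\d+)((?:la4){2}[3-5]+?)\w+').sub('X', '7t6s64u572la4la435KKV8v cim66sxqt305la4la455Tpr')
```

'7tX'

Every occurrence is swapped for 'X'.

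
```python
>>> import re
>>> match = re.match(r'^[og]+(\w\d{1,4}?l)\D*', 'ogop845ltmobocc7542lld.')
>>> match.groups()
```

The pattern matches anchored at the start of the string; then one or more of one of [og]; then a word character, then 1 to 4 of a digit (lazy), then the literal 'l' (captured); then zero or more of a non-digit.
`re.match` won't scan ahead — the pattern has to work from the very first character.
The match spans [0:15] → 'ogop845ltmobocc'.
Captured: group 1 = 'p845l'.

('p845l',)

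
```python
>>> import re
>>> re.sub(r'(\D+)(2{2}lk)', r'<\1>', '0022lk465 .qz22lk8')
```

Pattern: one or more of a non-digit (captured); then exactly 2 of a literal '2', then the literal 'lk' (captured).
The replacement refers to a captured group, so each match is rewritten using its own captured text.

'0022lk465< .qz>8'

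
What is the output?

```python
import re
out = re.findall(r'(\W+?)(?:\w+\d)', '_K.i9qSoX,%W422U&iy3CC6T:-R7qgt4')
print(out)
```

This matches one or more of a non-word character (lazy) (captured); then one or more of a word character, then a digit (non-capturing group).
Scanning left to right: at [2:5] match '.i9', group 1 = '.'; at [9:15] match ',%W422', group 1 = ',%'; at [16:23] match '&iy3CC6', group 1 = '&'; at [24:32] match ':-R7qgt4', group 1 = ':-'.
Because there's exactly one group, `findall` drops the full match and keeps group 1 from each hit.

['.', ',%', '&', ':-']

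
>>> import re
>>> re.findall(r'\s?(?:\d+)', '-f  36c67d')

Pattern: optionally whitespace; then one or more of a digit (non-capturing group).
Matches: at [3:6] → ' 36'; at [7:9] → '67'.
`findall` yields the raw match text (2 of them) because the pattern has no groups.

[' 36', '67']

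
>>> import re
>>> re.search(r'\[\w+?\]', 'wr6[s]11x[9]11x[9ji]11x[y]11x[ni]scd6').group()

The match spans [3:6] → '[s]'.

'[s]'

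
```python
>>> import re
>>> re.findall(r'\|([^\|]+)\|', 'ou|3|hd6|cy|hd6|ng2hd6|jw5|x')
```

['3', 'cy', 'ng2hd6']

Matches: at [2:5] match '|3|', group 1 = '3'; at [8:12] match '|cy|', group 1 = 'cy'; at [15:23] match '|ng2hd6|', group 1 = 'ng2hd6'.
One capturing group, so `findall` returns just the captured substring from each match — 3 in all.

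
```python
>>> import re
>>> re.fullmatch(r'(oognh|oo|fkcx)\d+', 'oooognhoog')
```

None

`fullmatch` succeeds only if the pattern covers the string from start to end.
Here the pattern can't cover the whole string, so the call returns None.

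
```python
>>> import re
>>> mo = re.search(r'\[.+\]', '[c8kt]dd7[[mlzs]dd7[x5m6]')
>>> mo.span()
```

The match spans [0:25] → '[c8kt]dd7[[mlzs]dd7[x5m6]'.

(0, 25)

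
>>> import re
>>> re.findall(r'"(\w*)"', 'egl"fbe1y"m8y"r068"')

Scanning left to right: at [3:10] match '"fbe1y"', group 1 = 'fbe1y'; at [13:19] match '"r068"', group 1 = 'r068'.
One capturing group, so `findall` returns just the captured substring from each match — 2 in all.

['fbe1y', 'r068']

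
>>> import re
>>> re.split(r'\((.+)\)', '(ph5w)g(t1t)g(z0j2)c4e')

['', 'ph5w)g(t1t)g(z0j2', 'c4e']

With a capturing group present, the delimiter's captured portion is kept in the result list.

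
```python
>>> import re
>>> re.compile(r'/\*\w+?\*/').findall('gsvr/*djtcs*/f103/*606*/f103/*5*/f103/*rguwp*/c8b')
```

Scanning left to right: at [4:13] → '/*djtcs*/'; at [17:24] → '/*606*/'; at [28:33] → '/*5*/'; at [37:46] → '/*rguwp*/'.
`findall` yields the raw match text (4 of them) because the pattern has no groups.

['/*djtcs*/', '/*606*/', '/*5*/', '/*rguwp*/']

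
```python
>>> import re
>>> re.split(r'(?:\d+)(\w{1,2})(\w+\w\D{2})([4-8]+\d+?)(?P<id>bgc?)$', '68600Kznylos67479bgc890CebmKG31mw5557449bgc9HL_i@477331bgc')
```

['', 'Kz', 'nylos67479bgc890CebmKG31mw5557449bgc9HL_i@', '477331', 'bgc', '']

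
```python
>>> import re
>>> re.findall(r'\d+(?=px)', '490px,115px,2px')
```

The `(?=…)`/`(?<=…)` assertion just peeks at neighbouring text; it doesn't advance the match position.
Walking the string: at [0:3] → '490'; at [6:9] → '115'; at [12:13] → '2'.
Since nothing is captured, `findall` lists the 3 matched substrings directly.

['490', '115', '2']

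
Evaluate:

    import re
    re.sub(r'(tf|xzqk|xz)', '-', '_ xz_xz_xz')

Every occurrence is swapped for '-'.

'_ -_-_-'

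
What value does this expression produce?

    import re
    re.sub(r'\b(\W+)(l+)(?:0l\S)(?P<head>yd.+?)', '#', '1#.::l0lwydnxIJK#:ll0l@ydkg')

This matches a word boundary (`\b`, zero-width); then one or more of a non-word character (captured); then one or more of a literal 'l' (captured); then the literal '0l', then a non-whitespace character (non-capturing group); then the literal 'yd', then one or more of any character (lazy) (captured as 'head').
The `?` after the quantifier makes it lazy — it takes as little as possible before letting the rest of the pattern try.
Matches: at [1:12] → '#.::l0lwydn'; at [16:26] → '#:ll0l@ydk'.
Every occurrence is swapped for '#'.

'1#xIJK#g'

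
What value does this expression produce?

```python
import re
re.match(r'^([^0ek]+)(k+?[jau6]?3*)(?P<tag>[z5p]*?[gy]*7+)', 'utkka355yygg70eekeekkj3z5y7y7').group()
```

`match` is anchored at position 0; if the pattern doesn't fit there, it returns None.
The match spans [0:13] → 'utkka355yygg7'.

'utkka355yygg7'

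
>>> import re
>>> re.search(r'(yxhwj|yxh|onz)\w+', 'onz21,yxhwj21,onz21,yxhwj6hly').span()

(0, 5)

`re.search` scans for the first position where the pattern succeeds.
The match spans [0:5] → 'onz21'.
Captured: group 1 = 'onz'.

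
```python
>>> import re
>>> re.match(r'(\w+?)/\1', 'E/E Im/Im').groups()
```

('E',)

The match spans [0:3] → 'E/E'.
Captured: group 1 = 'E'.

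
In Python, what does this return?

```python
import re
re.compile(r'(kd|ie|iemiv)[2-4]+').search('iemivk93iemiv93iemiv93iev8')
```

Here nothing in the string fits, so the call returns None.

None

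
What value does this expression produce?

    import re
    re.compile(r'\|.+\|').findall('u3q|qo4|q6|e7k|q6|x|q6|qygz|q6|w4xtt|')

Matches: at [3:37] → '|qo4|q6|e7k|q6|x|q6|qygz|q6|w4xtt|'.
`findall` yields the raw match text (1 of them) because the pattern has no groups.

['|qo4|q6|e7k|q6|x|q6|qygz|q6|w4xtt|']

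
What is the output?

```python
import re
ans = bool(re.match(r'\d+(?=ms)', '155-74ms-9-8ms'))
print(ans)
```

False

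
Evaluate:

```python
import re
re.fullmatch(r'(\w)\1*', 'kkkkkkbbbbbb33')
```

None

A backreference is literal: `\1` must see the identical characters the first group matched.
`re.fullmatch` requires the pattern to consume the entire string.
Here the string isn't matched end-to-end, so the call returns None.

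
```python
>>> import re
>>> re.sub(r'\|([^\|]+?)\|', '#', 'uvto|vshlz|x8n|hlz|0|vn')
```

'uvto#x8n#0|vn'

Matches: at [4:11] → '|vshlz|'; at [14:19] → '|hlz|'.
`sub` substitutes '#' at each match site.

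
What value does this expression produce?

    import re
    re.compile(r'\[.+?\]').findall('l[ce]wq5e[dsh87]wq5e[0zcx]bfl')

A `+?`/`*?`/`{m,n}?` starts at its minimum and grows only as far as needed for what follows to match.
Scanning left to right: at [1:5] → '[ce]'; at [9:16] → '[dsh87]'; at [20:26] → '[0zcx]'.
`findall` yields the raw match text (3 of them) because the pattern has no groups.

['[ce]', '[dsh87]', '[0zcx]']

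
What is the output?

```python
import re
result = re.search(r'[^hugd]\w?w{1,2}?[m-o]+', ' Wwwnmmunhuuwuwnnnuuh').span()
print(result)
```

(0, 7)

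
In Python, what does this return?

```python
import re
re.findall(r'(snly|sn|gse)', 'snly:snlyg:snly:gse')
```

['snly', 'snly', 'snly', 'gse']

Alternation tries branches left to right and keeps the first one that lets the overall match succeed at that position.
`findall` collects group 1 from each match (4 total).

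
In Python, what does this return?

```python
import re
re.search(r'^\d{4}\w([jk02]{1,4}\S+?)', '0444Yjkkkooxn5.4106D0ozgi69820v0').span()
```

(0, 10)

With the lazy modifier that quantifier settles for the fewest repetitions that let the rest of the pattern succeed (the atoms after it are unaffected and can still be greedy).
The match spans [0:10] → '0444Yjkkko'.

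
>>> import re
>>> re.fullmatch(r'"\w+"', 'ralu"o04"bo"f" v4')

None

For `fullmatch`, every character of the input must be accounted for by the pattern.
Here there's no way to consume every character, so the call returns None.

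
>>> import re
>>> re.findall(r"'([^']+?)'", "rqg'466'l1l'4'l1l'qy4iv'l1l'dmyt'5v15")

With a single group, `findall` returns only what that group captured — 4 items.

['466', '4', 'qy4iv', 'dmyt']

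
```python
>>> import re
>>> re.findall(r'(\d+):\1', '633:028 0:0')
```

A backreference is literal: `\1` must see the identical characters the first group matched.
With a single group, `findall` returns only what that group captured — 1 item.

['0']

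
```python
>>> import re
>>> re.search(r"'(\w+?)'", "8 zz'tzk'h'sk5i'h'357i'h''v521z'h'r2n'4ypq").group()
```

"'tzk'"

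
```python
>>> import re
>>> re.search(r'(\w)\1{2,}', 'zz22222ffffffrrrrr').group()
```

`\1` is not a pattern — it's the concrete string captured by group 1, re-applied verbatim.
Unlike `match`, `search` isn't anchored — it looks for the pattern anywhere in the string.
The match spans [2:7] → '22222'.
Captured: group 1 = '2'.

'22222'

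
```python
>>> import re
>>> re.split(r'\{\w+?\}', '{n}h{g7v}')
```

['', 'h', '']

The string is cut at each match, leaving 3 pieces.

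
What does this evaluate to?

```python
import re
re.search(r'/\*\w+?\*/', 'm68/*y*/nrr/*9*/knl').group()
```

Unlike `match`, `search` isn't anchored — it looks for the pattern anywhere in the string.
The match spans [3:8] → '/*y*/'.

'/*y*/'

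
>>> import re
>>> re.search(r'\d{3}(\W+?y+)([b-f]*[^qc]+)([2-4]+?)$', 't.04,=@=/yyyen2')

Pattern: exactly 3 of a digit; then one or more of a non-word character (lazy), then one or more of a literal 'y' (captured); then zero or more of a character in [b-f], then one or more of any character except [qc] (captured); then one or more of a character in [2-4] (lazy) (captured); then anchored at the end.
`re.search` scans for the first position where the pattern succeeds.
Here no position works, so the call returns None.

None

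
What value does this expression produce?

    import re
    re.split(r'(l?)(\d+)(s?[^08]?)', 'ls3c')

This matches optionally a literal 'l' (captured); then one or more of a digit (captured); then optionally the literal 's', then optionally any character except [08] (captured).
Matches to split on: at [2:4] → '3c'.
The group in the pattern means `split` returns the separators' captures alongside the pieces.

['ls', '', '3', 'c', '']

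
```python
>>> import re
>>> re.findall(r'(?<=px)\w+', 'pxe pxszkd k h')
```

['e', 'szkd']

Because the assertion is zero-width, the text it checks is not consumed and won't appear in the result.
Scanning left to right: at [2:3] → 'e'; at [6:10] → 'szkd'.
With no groups in the pattern, `findall` gives back each whole match — 2 here.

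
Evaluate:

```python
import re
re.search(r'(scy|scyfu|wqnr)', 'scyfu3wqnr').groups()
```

('scy',)

The regex engine tests alternatives in the order written; an earlier branch that matches wins even if a later one would match more.
Unlike `match`, `search` isn't anchored — it looks for the pattern anywhere in the string.
The match spans [0:3] → 'scy'.
Captured: group 1 = 'scy'.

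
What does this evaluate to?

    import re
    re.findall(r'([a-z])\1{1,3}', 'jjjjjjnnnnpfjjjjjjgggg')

['j', 'j', 'n', 'j', 'j', 'g']

`\1` has to match the exact text group 1 already captured.
Scanning left to right: at [0:4] match 'jjjj', group 1 = 'j'; at [4:6] match 'jj', group 1 = 'j'; at [6:10] match 'nnnn', group 1 = 'n'; at [12:16] match 'jjjj', group 1 = 'j'; at [16:18] match 'jj', group 1 = 'j'; ….
With a single group, `findall` returns only what that group captured — 6 items.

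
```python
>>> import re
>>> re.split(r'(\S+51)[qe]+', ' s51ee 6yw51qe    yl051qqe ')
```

`re.split` interleaves the captured-group text with the surrounding fragments.

[' ', 's51', ' ', '6yw51', '    ', 'yl051', ' ']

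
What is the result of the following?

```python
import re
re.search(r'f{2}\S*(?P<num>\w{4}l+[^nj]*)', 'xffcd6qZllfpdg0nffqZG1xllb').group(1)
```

'G1xllb'

The match spans [1:26] → 'ffcd6qZllfpdg0nffqZG1xllb'.
Captured: group 1 = 'G1xllb'.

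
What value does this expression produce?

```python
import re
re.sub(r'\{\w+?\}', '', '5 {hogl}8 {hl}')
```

'5 8 '

Each match is replaced by ''.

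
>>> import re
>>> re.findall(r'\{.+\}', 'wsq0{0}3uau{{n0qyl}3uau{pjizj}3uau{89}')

Since nothing is captured, `findall` lists the 1 matched substring directly.

['{0}3uau{{n0qyl}3uau{pjizj}3uau{89}']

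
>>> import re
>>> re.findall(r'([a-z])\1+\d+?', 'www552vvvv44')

['w', 'v']

A backreference is literal: `\1` must see the identical characters the first group matched.
With a single group, `findall` returns only what that group captured — 2 items.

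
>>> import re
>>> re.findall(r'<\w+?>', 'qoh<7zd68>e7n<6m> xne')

['<7zd68>', '<6m>']

With no groups in the pattern, `findall` gives back each whole match — 2 here.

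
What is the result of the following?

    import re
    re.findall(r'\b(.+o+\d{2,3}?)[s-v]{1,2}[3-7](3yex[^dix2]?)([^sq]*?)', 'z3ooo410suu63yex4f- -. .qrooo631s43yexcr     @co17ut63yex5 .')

[('z3ooo410suu63yex4f- -. .qrooo631s43yexcr     @co17', '3yex5', '')]

Pattern: a word boundary (`\b`, zero-width); then one or more of any character, then one or more of the literal 'o', then 2 to 3 of a digit (lazy) (captured); then 1 to 2 of a character in [s-v], then a character in [3-7]; then the literal '3ye', then the literal 'x', then optionally any character except [dix2] (captured); then zero or more of any character except [sq] (lazy) (captured).
With the lazy modifier that quantifier settles for the fewest repetitions that let the rest of the pattern succeed (the atoms after it are unaffected and can still be greedy).
Matches: at [0:58] match 'z3ooo410suu63yex4f- -. .qrooo631s43yexcr     @co17ut63yex5', groups = ('z3ooo410suu63yex4f- -. .qrooo631s43yexcr     @co17', '3yex5', '').
Multiple groups make `findall` return tuples — one 3-tuple for the one match.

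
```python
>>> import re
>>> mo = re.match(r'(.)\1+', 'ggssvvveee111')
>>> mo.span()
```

The backreference `\1` re-matches whatever the first group consumed, character for character.
`re.match` only tries the pattern at the start of the string.
The match spans [0:2] → 'gg'.
Captured: group 1 = 'g'.

(0, 2)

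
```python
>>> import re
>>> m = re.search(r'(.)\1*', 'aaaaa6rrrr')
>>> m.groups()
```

A backreference is literal: `\1` must see the identical characters the first group matched.
`search` walks the string left to right and returns the first match it finds.
The match spans [0:5] → 'aaaaa'.
Captured: group 1 = 'a'.

('a',)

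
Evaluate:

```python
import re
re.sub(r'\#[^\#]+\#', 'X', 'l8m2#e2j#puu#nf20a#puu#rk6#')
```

'l8m2XpuuXpuuX'

`sub` substitutes 'X' at each match site.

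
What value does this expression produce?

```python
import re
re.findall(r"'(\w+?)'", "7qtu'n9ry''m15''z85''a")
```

['n9ry', 'm15', 'z85']

Matches: at [4:10] match "'n9ry'", group 1 = 'n9ry'; at [10:15] match "'m15'", group 1 = 'm15'; at [15:20] match "'z85'", group 1 = 'z85'.
Because there's exactly one group, `findall` drops the full match and keeps group 1 from each hit.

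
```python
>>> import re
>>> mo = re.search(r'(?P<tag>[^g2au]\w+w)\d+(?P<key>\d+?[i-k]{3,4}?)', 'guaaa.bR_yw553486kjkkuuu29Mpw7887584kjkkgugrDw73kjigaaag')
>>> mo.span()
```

This matches any character except [g2au], then one or more of a word character, then the literal 'w' (captured as 'tag'); then one or more of a digit; then one or more of a digit (lazy), then 3 to 4 of a character in [i-k] (lazy) (captured as 'key').
Unlike `match`, `search` isn't anchored — it looks for the pattern anywhere in the string.
The match spans [5:51] → '.bR_yw553486kjkkuuu29Mpw7887584kjkkgugrDw73kji'.
Captured: group 1 = '.bR_yw553486kjkkuuu29Mpw7887584kjkkgugrDw', group 2 = '3kji'.

(5, 51)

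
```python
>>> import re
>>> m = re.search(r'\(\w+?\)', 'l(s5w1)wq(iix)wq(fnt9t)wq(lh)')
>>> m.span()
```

(1, 7)

The match spans [1:7] → '(s5w1)'.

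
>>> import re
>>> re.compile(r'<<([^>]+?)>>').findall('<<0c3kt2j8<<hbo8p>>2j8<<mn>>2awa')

['0c3kt2j8<<hbo8p', 'mn']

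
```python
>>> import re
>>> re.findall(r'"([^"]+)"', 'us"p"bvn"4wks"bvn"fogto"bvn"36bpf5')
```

One capturing group, so `findall` returns just the captured substring from each match — 3 in all.

['p', '4wks', 'fogto']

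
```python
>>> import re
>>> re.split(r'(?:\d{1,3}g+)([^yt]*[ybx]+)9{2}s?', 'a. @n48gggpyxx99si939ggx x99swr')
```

['a. @n', 'pyxx', 'i', 'x x', 'wr']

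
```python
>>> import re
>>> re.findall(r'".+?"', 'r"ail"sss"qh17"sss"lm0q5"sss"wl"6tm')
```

['"ail"', '"qh17"', '"lm0q5"', '"wl"']

The `?` after the quantifier makes it lazy — it takes as little as possible before letting the rest of the pattern try.
No capturing groups, so `findall` returns the 4 full match strings.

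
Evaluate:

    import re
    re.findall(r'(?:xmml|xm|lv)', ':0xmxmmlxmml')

`|` is ordered: at each position the engine commits to the first alternative that works.
Since nothing is captured, `findall` lists the 3 matched substrings directly.

['xm', 'xmml', 'xmml']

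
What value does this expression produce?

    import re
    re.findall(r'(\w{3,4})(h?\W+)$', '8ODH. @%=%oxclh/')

With 2 capturing groups, `findall` returns a 2-tuple per match.

[('oxcl', 'h/')]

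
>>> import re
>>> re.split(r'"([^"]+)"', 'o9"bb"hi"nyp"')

['o9', 'bb', 'hi', 'nyp', '']

Matches to split on: at [2:6] → '"bb"'; at [8:13] → '"nyp"'.
With a capturing group present, the delimiter's captured portion is kept in the result list.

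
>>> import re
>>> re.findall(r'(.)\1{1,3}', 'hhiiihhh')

['h', 'i', 'h']

After group 1 captures some text, `\1` only succeeds where that same text appears again.
Scanning left to right: at [0:2] match 'hh', group 1 = 'h'; at [2:5] match 'iii', group 1 = 'i'; at [5:8] match 'hhh', group 1 = 'h'.
`findall` collects group 1 from each match (3 total).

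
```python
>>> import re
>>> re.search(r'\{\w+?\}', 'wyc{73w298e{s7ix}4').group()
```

The match spans [11:17] → '{s7ix}'.

'{s7ix}'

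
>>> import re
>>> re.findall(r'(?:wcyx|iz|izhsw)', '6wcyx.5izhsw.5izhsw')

['wcyx', 'iz', 'iz']

The regex engine tests alternatives in the order written; an earlier branch that matches wins even if a later one would match more.
No capturing groups, so `findall` returns the 3 full match strings.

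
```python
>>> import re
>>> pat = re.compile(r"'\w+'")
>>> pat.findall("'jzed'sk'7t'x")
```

["'jzed'", "'7t'"]

Walking the string: at [0:6] → "'jzed'"; at [8:12] → "'7t'".
With no groups in the pattern, `findall` gives back each whole match — 2 here.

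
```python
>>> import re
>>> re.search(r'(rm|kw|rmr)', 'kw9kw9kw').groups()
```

('kw',)

The match spans [0:2] → 'kw'.
Captured: group 1 = 'kw'.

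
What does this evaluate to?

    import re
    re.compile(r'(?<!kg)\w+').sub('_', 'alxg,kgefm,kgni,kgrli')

A negative assertion filters positions out without eating any characters.
Matches: at [0:4] → 'alxg'; at [5:10] → 'kgefm'; at [11:15] → 'kgni'; at [16:21] → 'kgrli'.
`sub` substitutes '_' at each match site.

'_,_,_,_'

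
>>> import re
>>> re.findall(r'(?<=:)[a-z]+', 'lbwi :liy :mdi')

['liy', 'mdi']

Because the assertion is zero-width, the text it checks is not consumed and won't appear in the result.
Scanning left to right: at [6:9] → 'liy'; at [11:14] → 'mdi'.
Since nothing is captured, `findall` lists the 2 matched substrings directly.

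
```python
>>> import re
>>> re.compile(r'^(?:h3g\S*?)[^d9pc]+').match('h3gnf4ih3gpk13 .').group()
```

'h3gnf4ih3g'

This matches anchored at the start of the string; then the literal 'h3g', then zero or more of a non-whitespace character (lazy) (non-capturing group); then one or more of any character except [d9pc].
`match` is anchored at position 0; if the pattern doesn't fit there, it returns None.
The match spans [0:10] → 'h3gnf4ih3g'.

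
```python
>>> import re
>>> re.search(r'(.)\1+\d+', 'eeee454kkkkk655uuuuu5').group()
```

'eeee454'

A backreference is literal: `\1` must see the identical characters the first group matched.
The match spans [0:7] → 'eeee454'.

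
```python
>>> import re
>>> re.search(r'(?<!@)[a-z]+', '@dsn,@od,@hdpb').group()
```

'sn'

The negative lookahead/lookbehind blocks any match where the forbidden context is present.
`re.search` scans for the first position where the pattern succeeds.
The match spans [2:4] → 'sn'.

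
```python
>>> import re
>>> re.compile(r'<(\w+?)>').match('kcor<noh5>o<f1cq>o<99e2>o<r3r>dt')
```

`re.match` won't scan ahead — the pattern has to work from the very first character.
Here the pattern fails at index 0, so the call returns None.

None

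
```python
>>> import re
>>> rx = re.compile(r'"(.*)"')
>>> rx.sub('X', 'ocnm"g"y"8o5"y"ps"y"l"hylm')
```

Every occurrence is swapped for 'X'.

'ocnmXhylm'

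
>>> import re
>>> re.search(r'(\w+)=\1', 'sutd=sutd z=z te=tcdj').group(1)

'sutd'

`\1` is not a pattern — it's the concrete string captured by group 1, re-applied verbatim.
`search` walks the string left to right and returns the first match it finds.
The match spans [0:9] → 'sutd=sutd'.
Captured: group 1 = 'sutd'.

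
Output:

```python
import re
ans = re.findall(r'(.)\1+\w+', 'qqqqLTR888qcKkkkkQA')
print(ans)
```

['q']

The backreference `\1` re-matches whatever the first group consumed, character for character.
Walking the string: at [0:19] match 'qqqqLTR888qcKkkkkQA', group 1 = 'q'.
With a single group, `findall` returns only what that group captured — 1 item.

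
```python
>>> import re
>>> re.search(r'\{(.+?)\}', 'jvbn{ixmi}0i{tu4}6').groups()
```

The match spans [4:10] → '{ixmi}'.
Captured: group 1 = 'ixmi'.

('ixmi',)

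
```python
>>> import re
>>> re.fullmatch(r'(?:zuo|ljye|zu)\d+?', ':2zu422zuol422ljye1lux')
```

None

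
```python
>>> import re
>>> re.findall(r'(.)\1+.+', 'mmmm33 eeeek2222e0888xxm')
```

['m']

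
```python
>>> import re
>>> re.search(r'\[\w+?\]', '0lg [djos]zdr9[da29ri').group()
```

'[djos]'

The match spans [4:10] → '[djos]'.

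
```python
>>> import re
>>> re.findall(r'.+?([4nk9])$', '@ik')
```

['k']

Pattern: one or more of any character (lazy); then one of [4nk9] (captured); then anchored at the end.
Walking the string: at [0:3] match '@ik', group 1 = 'k'.
With a single group, `findall` returns only what that group captured — 1 item.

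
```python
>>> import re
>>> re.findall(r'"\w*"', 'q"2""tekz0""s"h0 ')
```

No capturing groups, so `findall` returns the 3 full match strings.

['"2"', '"tekz0"', '"s"']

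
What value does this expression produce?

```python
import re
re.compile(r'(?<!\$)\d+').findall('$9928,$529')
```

The negative lookaround is zero-width — it rules out positions where the adjacent text would match, without consuming anything.
No capturing groups, so `findall` returns the 2 full match strings.

['928', '29']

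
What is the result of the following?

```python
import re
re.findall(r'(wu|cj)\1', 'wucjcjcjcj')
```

['cj', 'cj']

A backreference is literal: `\1` must see the identical characters the first group matched.
Walking the string: at [2:6] match 'cjcj', group 1 = 'cj'; at [6:10] match 'cjcj', group 1 = 'cj'.
One capturing group, so `findall` returns just the captured substring from each match — 2 in all.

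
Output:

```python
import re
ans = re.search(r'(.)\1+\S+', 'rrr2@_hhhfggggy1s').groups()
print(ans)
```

('r',)

`\1` has to match the exact text group 1 already captured.
Unlike `match`, `search` isn't anchored — it looks for the pattern anywhere in the string.
The match spans [0:17] → 'rrr2@_hhhfggggy1s'.
Captured: group 1 = 'r'.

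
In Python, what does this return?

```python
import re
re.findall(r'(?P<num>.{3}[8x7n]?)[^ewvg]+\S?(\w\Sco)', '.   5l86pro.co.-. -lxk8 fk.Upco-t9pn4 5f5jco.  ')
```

The pattern matches exactly 3 of any character, then optionally one of [8x7n] (captured as 'num'); then one or more of any character except [ewvg], then optionally a non-whitespace character; then a word character, then a non-whitespace character, then the literal 'co' (captured).
Matches: at [0:44] match '.   5l86pro.co.-. -lxk8 fk.Upco-t9pn4 5f5jco', groups = ('.  ', '5jco').
`findall` packs the 2 group values into a tuple for every match.

[('.  ', '5jco')]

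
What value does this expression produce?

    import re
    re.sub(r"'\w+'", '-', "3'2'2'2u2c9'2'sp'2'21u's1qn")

Matches: at [1:4] → "'2'"; at [5:12] → "'2u2c9'"; at [13:17] → "'sp'"; at [18:23] → "'21u'".
Every occurrence is swapped for '-'.

'3-2-2-2-s1qn'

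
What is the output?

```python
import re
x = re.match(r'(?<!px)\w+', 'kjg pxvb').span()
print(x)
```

(0, 3)

`re.match` only tries the pattern at the start of the string.
The match spans [0:3] → 'kjg'.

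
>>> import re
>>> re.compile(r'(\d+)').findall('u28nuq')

['28']

Pattern: one or more of a digit (captured).
Scanning left to right: at [1:3] match '28', group 1 = '28'.
Because there's exactly one group, `findall` drops the full match and keeps group 1 from the one hit.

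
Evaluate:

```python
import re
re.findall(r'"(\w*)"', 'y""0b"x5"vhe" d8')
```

['', 'x5']

One capturing group, so `findall` returns just the captured substring from each match — 2 in all.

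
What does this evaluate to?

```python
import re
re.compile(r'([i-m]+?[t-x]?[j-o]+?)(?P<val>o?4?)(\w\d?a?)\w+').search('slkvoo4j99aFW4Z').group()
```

'lkvoo4j99aFW4Z'

This matches one or more of a character in [i-m] (lazy), then optionally a character in [t-x], then one or more of a character in [j-o] (lazy) (captured); then optionally a literal 'o', then optionally a literal '4' (captured as 'val'); then a word character, then optionally a digit, then optionally a literal 'a' (captured); then one or more of a word character.
Unlike `match`, `search` isn't anchored — it looks for the pattern anywhere in the string.
The match spans [1:15] → 'lkvoo4j99aFW4Z'.
Captured: group 1 = 'lk', group 2 = '', group 3 = 'v'.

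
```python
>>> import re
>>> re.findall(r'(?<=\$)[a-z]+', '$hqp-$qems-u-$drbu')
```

['hqp', 'qems', 'drbu']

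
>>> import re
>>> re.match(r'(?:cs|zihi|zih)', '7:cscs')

None

`re.match` only tries the pattern at the start of the string.
Here the pattern fails at index 0, so the call returns None.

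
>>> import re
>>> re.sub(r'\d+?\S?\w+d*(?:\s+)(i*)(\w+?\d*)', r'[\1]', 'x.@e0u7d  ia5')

'x.@e[i]'

The pattern matches one or more of a digit (lazy); then optionally a non-whitespace character, then one or more of a word character, then zero or more of the literal 'd'; then one or more of whitespace (non-capturing group); then zero or more of a literal 'i' (captured); then one or more of a word character (lazy), then zero or more of a digit (captured).
The replacement refers to a captured group, so each match is rewritten using its own captured text.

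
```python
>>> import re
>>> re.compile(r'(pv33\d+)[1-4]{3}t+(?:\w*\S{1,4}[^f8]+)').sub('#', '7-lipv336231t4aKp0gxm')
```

'7-li#'

This matches the literal 'pv', then the literal '33', then one or more of a digit (captured); then exactly 3 of a character in [1-4]; then one or more of a literal 't'; then zero or more of a word character, then 1 to 4 of a non-whitespace character, then one or more of any character except [f8] (non-capturing group).
Every occurrence is swapped for '#'.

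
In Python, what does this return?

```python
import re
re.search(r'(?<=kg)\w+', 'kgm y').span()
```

The lookaround is zero-width — it requires the adjacent text to match without consuming it, so the asserted text isn't part of the match.
`re.search` tries every starting position until one works.
The match spans [2:3] → 'm'.

(2, 3)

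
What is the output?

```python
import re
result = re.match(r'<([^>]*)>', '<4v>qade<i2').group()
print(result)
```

`re.match` only tries the pattern at the start of the string.
The match spans [0:4] → '<4v>'.
Captured: group 1 = '4v'.

<4v>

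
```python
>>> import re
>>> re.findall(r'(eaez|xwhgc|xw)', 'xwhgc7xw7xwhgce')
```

['xwhgc', 'xw', 'xwhgc']

Alternation tries branches left to right and keeps the first one that lets the overall match succeed at that position.
Scanning left to right: at [0:5] match 'xwhgc', group 1 = 'xwhgc'; at [6:8] match 'xw', group 1 = 'xw'; at [9:14] match 'xwhgc', group 1 = 'xwhgc'.
Because there's exactly one group, `findall` drops the full match and keeps group 1 from each hit.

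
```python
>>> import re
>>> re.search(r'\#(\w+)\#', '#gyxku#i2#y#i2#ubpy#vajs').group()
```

The match spans [0:7] → '#gyxku#'.

'#gyxku#'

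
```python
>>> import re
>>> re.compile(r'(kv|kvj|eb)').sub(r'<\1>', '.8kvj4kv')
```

The regex engine tests alternatives in the order written; an earlier branch that matches wins even if a later one would match more.
Matches: at [2:4] → 'kv'; at [6:8] → 'kv'.
Each match is replaced using the text its own group 1 captured.

'.8<kv>j4<kv>'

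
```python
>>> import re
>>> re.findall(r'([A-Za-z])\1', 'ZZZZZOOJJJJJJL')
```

A backreference is literal: `\1` must see the identical characters the first group matched.
With a single group, `findall` returns only what that group captured — 6 items.

['Z', 'Z', 'O', 'J', 'J', 'J']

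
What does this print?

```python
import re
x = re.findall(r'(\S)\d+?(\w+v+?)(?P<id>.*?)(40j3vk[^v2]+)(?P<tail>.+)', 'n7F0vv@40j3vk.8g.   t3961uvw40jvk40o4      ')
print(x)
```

[('n', 'F0vv', '@', '40j3vk.8g.   t3961u', 'vw40jvk40o4      ')]

This matches a non-whitespace character (captured); then one or more of a digit (lazy); then one or more of a word character, then one or more of the literal 'v' (lazy) (captured); then zero or more of any character (lazy) (captured as 'id'); then the literal '40j', then the literal '3vk', then one or more of any character except [v2] (captured); then one or more of any character (captured as 'tail').
Scanning left to right: at [0:43] match 'n7F0vv@40j3vk.8g.   t3961uvw40jvk40o4      ', groups = ('n', 'F0vv', '@', '40j3vk.8g.   t3961u', 'vw40jvk40o4      ').
With 5 capturing groups, `findall` returns a 5-tuple per match.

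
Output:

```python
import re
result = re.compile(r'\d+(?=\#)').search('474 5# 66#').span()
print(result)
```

(4, 5)

The `(?=…)`/`(?<=…)` assertion just peeks at neighbouring text; it doesn't advance the match position.
The match spans [4:5] → '5'.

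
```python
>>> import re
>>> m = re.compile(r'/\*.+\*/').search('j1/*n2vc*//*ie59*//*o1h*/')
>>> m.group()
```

'/*n2vc*//*ie59*//*o1h*/'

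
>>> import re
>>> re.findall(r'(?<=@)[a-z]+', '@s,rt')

['s']

The lookaround is zero-width — it requires the adjacent text to match without consuming it, so the asserted text isn't part of the match.
`findall` yields the raw match text (1 of them) because the pattern has no groups.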